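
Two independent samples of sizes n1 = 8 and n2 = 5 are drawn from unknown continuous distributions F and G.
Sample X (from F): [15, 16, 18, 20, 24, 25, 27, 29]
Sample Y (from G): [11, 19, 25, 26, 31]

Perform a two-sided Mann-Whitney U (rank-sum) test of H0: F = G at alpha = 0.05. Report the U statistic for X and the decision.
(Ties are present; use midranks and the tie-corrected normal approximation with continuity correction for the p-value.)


Step 1: Combine and sort all 13 observations; assign midranks.
sorted (value, group): (11,Y), (15,X), (16,X), (18,X), (19,Y), (20,X), (24,X), (25,X), (25,Y), (26,Y), (27,X), (29,X), (31,Y)
ranks: 11->1, 15->2, 16->3, 18->4, 19->5, 20->6, 24->7, 25->8.5, 25->8.5, 26->10, 27->11, 29->12, 31->13
Step 2: Rank sum for X: R1 = 2 + 3 + 4 + 6 + 7 + 8.5 + 11 + 12 = 53.5.
Step 3: U_X = R1 - n1(n1+1)/2 = 53.5 - 8*9/2 = 53.5 - 36 = 17.5.
       U_Y = n1*n2 - U_X = 40 - 17.5 = 22.5.
Step 4: Ties are present, so use the tie-corrected normal approximation (with continuity correction) for the p-value.
Step 5: p-value = 0.769390; compare to alpha = 0.05. fail to reject H0.

U_X = 17.5, p = 0.769390, fail to reject H0 at alpha = 0.05.


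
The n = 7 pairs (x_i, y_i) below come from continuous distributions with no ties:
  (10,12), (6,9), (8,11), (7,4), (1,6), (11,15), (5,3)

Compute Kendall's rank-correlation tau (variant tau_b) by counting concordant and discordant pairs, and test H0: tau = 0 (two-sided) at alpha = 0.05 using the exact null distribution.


Step 1: Enumerate the 21 unordered pairs (i,j) with i<j and classify each by sign(x_j-x_i) * sign(y_j-y_i).
  (1,2):dx=-4,dy=-3->C; (1,3):dx=-2,dy=-1->C; (1,4):dx=-3,dy=-8->C; (1,5):dx=-9,dy=-6->C
  (1,6):dx=+1,dy=+3->C; (1,7):dx=-5,dy=-9->C; (2,3):dx=+2,dy=+2->C; (2,4):dx=+1,dy=-5->D
  (2,5):dx=-5,dy=-3->C; (2,6):dx=+5,dy=+6->C; (2,7):dx=-1,dy=-6->C; (3,4):dx=-1,dy=-7->C
  (3,5):dx=-7,dy=-5->C; (3,6):dx=+3,dy=+4->C; (3,7):dx=-3,dy=-8->C; (4,5):dx=-6,dy=+2->D
  (4,6):dx=+4,dy=+11->C; (4,7):dx=-2,dy=-1->C; (5,6):dx=+10,dy=+9->C; (5,7):dx=+4,dy=-3->D
  (6,7):dx=-6,dy=-12->C
Step 2: C = 18, D = 3, total pairs = 21.
Step 3: tau = (C - D)/(n(n-1)/2) = (18 - 3)/21 = 0.714286.
Step 4: Exact two-sided p-value (enumerate n! = 5040 permutations of y under H0): p = 0.030159.
Step 5: alpha = 0.05. reject H0.

tau_b = 0.7143 (C=18, D=3), p = 0.030159, reject H0.


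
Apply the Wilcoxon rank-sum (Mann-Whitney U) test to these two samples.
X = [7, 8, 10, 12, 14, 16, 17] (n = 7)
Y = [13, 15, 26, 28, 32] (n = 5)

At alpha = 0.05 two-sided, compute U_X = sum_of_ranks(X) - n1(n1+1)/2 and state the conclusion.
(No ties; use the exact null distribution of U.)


Step 1: Combine and sort all 12 observations; assign midranks.
sorted (value, group): (7,X), (8,X), (10,X), (12,X), (13,Y), (14,X), (15,Y), (16,X), (17,X), (26,Y), (28,Y), (32,Y)
ranks: 7->1, 8->2, 10->3, 12->4, 13->5, 14->6, 15->7, 16->8, 17->9, 26->10, 28->11, 32->12
Step 2: Rank sum for X: R1 = 1 + 2 + 3 + 4 + 6 + 8 + 9 = 33.
Step 3: U_X = R1 - n1(n1+1)/2 = 33 - 7*8/2 = 33 - 28 = 5.
       U_Y = n1*n2 - U_X = 35 - 5 = 30.
Step 4: No ties, so the exact null distribution of U (based on enumerating the C(12,7) = 792 equally likely rank assignments) gives the two-sided p-value.
Step 5: p-value = 0.047980; compare to alpha = 0.05. reject H0.

U_X = 5, p = 0.047980, reject H0 at alpha = 0.05.


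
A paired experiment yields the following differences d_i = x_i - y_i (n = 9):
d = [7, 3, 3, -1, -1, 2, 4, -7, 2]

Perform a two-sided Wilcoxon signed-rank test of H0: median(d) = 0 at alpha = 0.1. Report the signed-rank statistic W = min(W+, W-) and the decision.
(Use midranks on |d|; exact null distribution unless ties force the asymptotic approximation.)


Step 1: Drop any zero differences (none here) and take |d_i|.
|d| = [7, 3, 3, 1, 1, 2, 4, 7, 2]
Step 2: Midrank |d_i| (ties get averaged ranks).
ranks: |7|->8.5, |3|->5.5, |3|->5.5, |1|->1.5, |1|->1.5, |2|->3.5, |4|->7, |7|->8.5, |2|->3.5
Step 3: Attach original signs; sum ranks with positive sign and with negative sign.
W+ = 8.5 + 5.5 + 5.5 + 3.5 + 7 + 3.5 = 33.5
W- = 1.5 + 1.5 + 8.5 = 11.5
(Check: W+ + W- = 45 should equal n(n+1)/2 = 45.)
Step 4: Test statistic W = min(W+, W-) = 11.5.
Step 5: Ties in |d|, so use the tie-corrected normal approximation.
        E[W] = n(n+1)/4 = 9*10/4 = 22.5.
        Tie groups: |d|=1 (t=2), |d|=2 (t=2), |d|=3 (t=2), |d|=7 (t=2); sum(t^3 - t) = 24.
        Var[W] = n(n+1)(2n+1)/24 - sum(t^3-t)/48 = 1710/24 - 24/48 = 70.75.
        z = (W - E[W]) / sqrt(Var[W]) = (11.5 - 22.5) / 8.4113 = -1.3078.
        Two-sided p = 2*Phi(z) = 0.190953.
Step 6: alpha = 0.1. fail to reject H0.

W+ = 33.5, W- = 11.5, W = min = 11.5, p = 0.190953, fail to reject H0.


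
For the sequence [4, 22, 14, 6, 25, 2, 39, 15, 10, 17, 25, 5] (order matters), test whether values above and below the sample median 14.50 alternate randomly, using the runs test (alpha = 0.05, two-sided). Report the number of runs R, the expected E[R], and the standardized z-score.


Step 1: Compute median = 14.50; label A = above, B = below.
Labels in order: BABBABAABAAB  (n_A = 6, n_B = 6)
Step 2: Count runs R = 9.
Step 3: Under H0 (random ordering), E[R] = 2*n_A*n_B/(n_A+n_B) + 1 = 2*6*6/12 + 1 = 7.0000.
        Var[R] = 2*n_A*n_B*(2*n_A*n_B - n_A - n_B) / ((n_A+n_B)^2 * (n_A+n_B-1)) = 4320/1584 = 2.7273.
        SD[R] = 1.6514.
Step 4: Continuity-corrected z = (R - 0.5 - E[R]) / SD[R] = (9 - 0.5 - 7.0000) / 1.6514 = 0.9083.
Step 5: Two-sided p-value via normal approximation = 2*(1 - Phi(|z|)) = 0.363722.
Step 6: alpha = 0.05. fail to reject H0.

R = 9, z = 0.9083, p = 0.363722, fail to reject H0.


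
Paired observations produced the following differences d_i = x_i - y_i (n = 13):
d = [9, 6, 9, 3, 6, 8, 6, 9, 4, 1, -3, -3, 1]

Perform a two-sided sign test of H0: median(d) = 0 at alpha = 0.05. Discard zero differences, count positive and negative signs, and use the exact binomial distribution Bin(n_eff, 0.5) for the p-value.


Step 1: Discard zero differences. Original n = 13; n_eff = number of nonzero differences = 13.
Nonzero differences (with sign): +9, +6, +9, +3, +6, +8, +6, +9, +4, +1, -3, -3, +1
Step 2: Count signs: positive = 11, negative = 2.
Step 3: Under H0: P(positive) = 0.5, so the number of positives S ~ Bin(13, 0.5).
Step 4: Two-sided exact p-value = sum of Bin(13,0.5) probabilities at or below the observed probability = 0.022461.
Step 5: alpha = 0.05. reject H0.

n_eff = 13, pos = 11, neg = 2, p = 0.022461, reject H0.


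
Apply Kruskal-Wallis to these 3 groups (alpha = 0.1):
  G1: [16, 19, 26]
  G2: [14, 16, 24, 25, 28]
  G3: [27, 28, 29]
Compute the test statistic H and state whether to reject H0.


Step 1: Combine all N = 11 observations and assign midranks.
sorted (value, group, rank): (14,G2,1), (16,G1,2.5), (16,G2,2.5), (19,G1,4), (24,G2,5), (25,G2,6), (26,G1,7), (27,G3,8), (28,G2,9.5), (28,G3,9.5), (29,G3,11)
Step 2: Sum ranks within each group.
R_1 = 13.5 (n_1 = 3)
R_2 = 24 (n_2 = 5)
R_3 = 28.5 (n_3 = 3)
Step 3: H = 12/(N(N+1)) * sum(R_i^2/n_i) - 3(N+1)
     = 12/(11*12) * (13.5^2/3 + 24^2/5 + 28.5^2/3) - 3*12
     = 0.090909 * 446.7 - 36
     = 4.609091.
Step 4: Ties present; correction factor C = 1 - 12/(11^3 - 11) = 0.990909. Corrected H = 4.609091 / 0.990909 = 4.651376.
Step 5: Under H0, H ~ chi^2(2); p-value = 0.097716.
Step 6: alpha = 0.1. reject H0.

H = 4.6514, df = 2, p = 0.097716, reject H0.


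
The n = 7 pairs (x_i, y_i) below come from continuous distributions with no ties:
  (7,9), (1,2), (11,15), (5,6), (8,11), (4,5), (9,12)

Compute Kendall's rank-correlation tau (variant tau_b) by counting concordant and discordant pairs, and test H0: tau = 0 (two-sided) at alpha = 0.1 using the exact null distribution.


Step 1: Enumerate the 21 unordered pairs (i,j) with i<j and classify each by sign(x_j-x_i) * sign(y_j-y_i).
  (1,2):dx=-6,dy=-7->C; (1,3):dx=+4,dy=+6->C; (1,4):dx=-2,dy=-3->C; (1,5):dx=+1,dy=+2->C
  (1,6):dx=-3,dy=-4->C; (1,7):dx=+2,dy=+3->C; (2,3):dx=+10,dy=+13->C; (2,4):dx=+4,dy=+4->C
  (2,5):dx=+7,dy=+9->C; (2,6):dx=+3,dy=+3->C; (2,7):dx=+8,dy=+10->C; (3,4):dx=-6,dy=-9->C
  (3,5):dx=-3,dy=-4->C; (3,6):dx=-7,dy=-10->C; (3,7):dx=-2,dy=-3->C; (4,5):dx=+3,dy=+5->C
  (4,6):dx=-1,dy=-1->C; (4,7):dx=+4,dy=+6->C; (5,6):dx=-4,dy=-6->C; (5,7):dx=+1,dy=+1->C
  (6,7):dx=+5,dy=+7->C
Step 2: C = 21, D = 0, total pairs = 21.
Step 3: tau = (C - D)/(n(n-1)/2) = (21 - 0)/21 = 1.000000.
Step 4: Exact two-sided p-value (enumerate n! = 5040 permutations of y under H0): p = 0.000397.
Step 5: alpha = 0.1. reject H0.

tau_b = 1.0000 (C=21, D=0), p = 0.000397, reject H0.


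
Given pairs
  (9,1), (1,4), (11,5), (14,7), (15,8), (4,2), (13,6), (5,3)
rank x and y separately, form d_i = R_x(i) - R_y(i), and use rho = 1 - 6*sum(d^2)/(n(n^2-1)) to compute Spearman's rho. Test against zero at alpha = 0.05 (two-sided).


Step 1: Rank x and y separately (midranks; no ties here).
rank(x): 9->4, 1->1, 11->5, 14->7, 15->8, 4->2, 13->6, 5->3
rank(y): 1->1, 4->4, 5->5, 7->7, 8->8, 2->2, 6->6, 3->3
Step 2: d_i = R_x(i) - R_y(i); compute d_i^2.
  (4-1)^2=9, (1-4)^2=9, (5-5)^2=0, (7-7)^2=0, (8-8)^2=0, (2-2)^2=0, (6-6)^2=0, (3-3)^2=0
sum(d^2) = 18.
Step 3: rho = 1 - 6*18 / (8*(8^2 - 1)) = 1 - 108/504 = 0.785714.
Step 4: Under H0, t = rho * sqrt((n-2)/(1-rho^2)) = 3.1113 ~ t(6).
Step 5: Two-sided p-value from the t-distribution with 6 df = 0.020815.
Step 6: alpha = 0.05. reject H0.

rho = 0.7857, p = 0.020815, reject H0 at alpha = 0.05.


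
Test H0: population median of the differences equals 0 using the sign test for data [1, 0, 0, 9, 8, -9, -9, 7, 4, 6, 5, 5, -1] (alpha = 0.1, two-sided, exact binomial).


Step 1: Discard zero differences. Original n = 13; n_eff = number of nonzero differences = 11.
Nonzero differences (with sign): +1, +9, +8, -9, -9, +7, +4, +6, +5, +5, -1
Step 2: Count signs: positive = 8, negative = 3.
Step 3: Under H0: P(positive) = 0.5, so the number of positives S ~ Bin(11, 0.5).
Step 4: Two-sided exact p-value = sum of Bin(11,0.5) probabilities at or below the observed probability = 0.226562.
Step 5: alpha = 0.1. fail to reject H0.

n_eff = 11, pos = 8, neg = 3, p = 0.226562, fail to reject H0.


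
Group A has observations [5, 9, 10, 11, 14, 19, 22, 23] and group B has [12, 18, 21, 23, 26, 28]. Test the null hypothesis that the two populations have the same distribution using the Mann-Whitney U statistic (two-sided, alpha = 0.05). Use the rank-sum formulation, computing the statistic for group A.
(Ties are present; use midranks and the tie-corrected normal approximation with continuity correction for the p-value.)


Step 1: Combine and sort all 14 observations; assign midranks.
sorted (value, group): (5,X), (9,X), (10,X), (11,X), (12,Y), (14,X), (18,Y), (19,X), (21,Y), (22,X), (23,X), (23,Y), (26,Y), (28,Y)
ranks: 5->1, 9->2, 10->3, 11->4, 12->5, 14->6, 18->7, 19->8, 21->9, 22->10, 23->11.5, 23->11.5, 26->13, 28->14
Step 2: Rank sum for X: R1 = 1 + 2 + 3 + 4 + 6 + 8 + 10 + 11.5 = 45.5.
Step 3: U_X = R1 - n1(n1+1)/2 = 45.5 - 8*9/2 = 45.5 - 36 = 9.5.
       U_Y = n1*n2 - U_X = 48 - 9.5 = 38.5.
Step 4: Ties are present, so use the tie-corrected normal approximation (with continuity correction) for the p-value.
Step 5: p-value = 0.070392; compare to alpha = 0.05. fail to reject H0.

U_X = 9.5, p = 0.070392, fail to reject H0 at alpha = 0.05.


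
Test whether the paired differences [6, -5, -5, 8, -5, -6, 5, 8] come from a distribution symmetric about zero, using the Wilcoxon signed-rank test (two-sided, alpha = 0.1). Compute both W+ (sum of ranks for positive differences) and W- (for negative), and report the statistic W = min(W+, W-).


Step 1: Drop any zero differences (none here) and take |d_i|.
|d| = [6, 5, 5, 8, 5, 6, 5, 8]
Step 2: Midrank |d_i| (ties get averaged ranks).
ranks: |6|->5.5, |5|->2.5, |5|->2.5, |8|->7.5, |5|->2.5, |6|->5.5, |5|->2.5, |8|->7.5
Step 3: Attach original signs; sum ranks with positive sign and with negative sign.
W+ = 5.5 + 7.5 + 2.5 + 7.5 = 23
W- = 2.5 + 2.5 + 2.5 + 5.5 = 13
(Check: W+ + W- = 36 should equal n(n+1)/2 = 36.)
Step 4: Test statistic W = min(W+, W-) = 13.
Step 5: Ties in |d|, so use the tie-corrected normal approximation.
        E[W] = n(n+1)/4 = 8*9/4 = 18.
        Tie groups: |d|=5 (t=4), |d|=6 (t=2), |d|=8 (t=2); sum(t^3 - t) = 72.
        Var[W] = n(n+1)(2n+1)/24 - sum(t^3-t)/48 = 1224/24 - 72/48 = 49.5.
        z = (W - E[W]) / sqrt(Var[W]) = (13 - 18) / 7.0356 = -0.7107.
        Two-sided p = 2*Phi(z) = 0.477289.
Step 6: alpha = 0.1. fail to reject H0.

W+ = 23, W- = 13, W = min = 13, p = 0.477289, fail to reject H0.


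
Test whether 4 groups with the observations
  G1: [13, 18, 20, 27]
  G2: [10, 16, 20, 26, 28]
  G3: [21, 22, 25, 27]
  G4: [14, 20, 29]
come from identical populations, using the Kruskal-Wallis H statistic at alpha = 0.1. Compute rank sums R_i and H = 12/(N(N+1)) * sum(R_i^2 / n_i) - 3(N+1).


Step 1: Combine all N = 16 observations and assign midranks.
sorted (value, group, rank): (10,G2,1), (13,G1,2), (14,G4,3), (16,G2,4), (18,G1,5), (20,G1,7), (20,G2,7), (20,G4,7), (21,G3,9), (22,G3,10), (25,G3,11), (26,G2,12), (27,G1,13.5), (27,G3,13.5), (28,G2,15), (29,G4,16)
Step 2: Sum ranks within each group.
R_1 = 27.5 (n_1 = 4)
R_2 = 39 (n_2 = 5)
R_3 = 43.5 (n_3 = 4)
R_4 = 26 (n_4 = 3)
Step 3: H = 12/(N(N+1)) * sum(R_i^2/n_i) - 3(N+1)
     = 12/(16*17) * (27.5^2/4 + 39^2/5 + 43.5^2/4 + 26^2/3) - 3*17
     = 0.044118 * 1191.66 - 51
     = 1.573162.
Step 4: Ties present; correction factor C = 1 - 30/(16^3 - 16) = 0.992647. Corrected H = 1.573162 / 0.992647 = 1.584815.
Step 5: Under H0, H ~ chi^2(3); p-value = 0.662838.
Step 6: alpha = 0.1. fail to reject H0.

H = 1.5848, df = 3, p = 0.662838, fail to reject H0.


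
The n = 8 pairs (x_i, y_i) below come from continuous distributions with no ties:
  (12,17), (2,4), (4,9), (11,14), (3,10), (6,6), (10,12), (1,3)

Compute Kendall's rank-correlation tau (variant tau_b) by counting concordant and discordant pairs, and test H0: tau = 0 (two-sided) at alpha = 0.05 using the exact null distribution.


Step 1: Enumerate the 28 unordered pairs (i,j) with i<j and classify each by sign(x_j-x_i) * sign(y_j-y_i).
  (1,2):dx=-10,dy=-13->C; (1,3):dx=-8,dy=-8->C; (1,4):dx=-1,dy=-3->C; (1,5):dx=-9,dy=-7->C
  (1,6):dx=-6,dy=-11->C; (1,7):dx=-2,dy=-5->C; (1,8):dx=-11,dy=-14->C; (2,3):dx=+2,dy=+5->C
  (2,4):dx=+9,dy=+10->C; (2,5):dx=+1,dy=+6->C; (2,6):dx=+4,dy=+2->C; (2,7):dx=+8,dy=+8->C
  (2,8):dx=-1,dy=-1->C; (3,4):dx=+7,dy=+5->C; (3,5):dx=-1,dy=+1->D; (3,6):dx=+2,dy=-3->D
  (3,7):dx=+6,dy=+3->C; (3,8):dx=-3,dy=-6->C; (4,5):dx=-8,dy=-4->C; (4,6):dx=-5,dy=-8->C
  (4,7):dx=-1,dy=-2->C; (4,8):dx=-10,dy=-11->C; (5,6):dx=+3,dy=-4->D; (5,7):dx=+7,dy=+2->C
  (5,8):dx=-2,dy=-7->C; (6,7):dx=+4,dy=+6->C; (6,8):dx=-5,dy=-3->C; (7,8):dx=-9,dy=-9->C
Step 2: C = 25, D = 3, total pairs = 28.
Step 3: tau = (C - D)/(n(n-1)/2) = (25 - 3)/28 = 0.785714.
Step 4: Exact two-sided p-value (enumerate n! = 40320 permutations of y under H0): p = 0.005506.
Step 5: alpha = 0.05. reject H0.

tau_b = 0.7857 (C=25, D=3), p = 0.005506, reject H0.


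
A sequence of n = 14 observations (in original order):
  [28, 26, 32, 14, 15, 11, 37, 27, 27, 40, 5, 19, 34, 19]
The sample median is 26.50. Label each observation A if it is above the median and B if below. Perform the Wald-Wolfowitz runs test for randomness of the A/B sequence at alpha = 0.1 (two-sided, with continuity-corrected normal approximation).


Step 1: Compute median = 26.50; label A = above, B = below.
Labels in order: ABABBBAAAABBAB  (n_A = 7, n_B = 7)
Step 2: Count runs R = 8.
Step 3: Under H0 (random ordering), E[R] = 2*n_A*n_B/(n_A+n_B) + 1 = 2*7*7/14 + 1 = 8.0000.
        Var[R] = 2*n_A*n_B*(2*n_A*n_B - n_A - n_B) / ((n_A+n_B)^2 * (n_A+n_B-1)) = 8232/2548 = 3.2308.
        SD[R] = 1.7974.
Step 4: R = E[R], so z = 0 with no continuity correction.
Step 5: Two-sided p-value via normal approximation = 2*(1 - Phi(|z|)) = 1.000000.
Step 6: alpha = 0.1. fail to reject H0.

R = 8, z = 0.0000, p = 1.000000, fail to reject H0.


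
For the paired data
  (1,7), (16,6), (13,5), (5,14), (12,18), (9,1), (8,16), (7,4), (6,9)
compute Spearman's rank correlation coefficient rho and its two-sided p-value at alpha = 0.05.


Step 1: Rank x and y separately (midranks; no ties here).
rank(x): 1->1, 16->9, 13->8, 5->2, 12->7, 9->6, 8->5, 7->4, 6->3
rank(y): 7->5, 6->4, 5->3, 14->7, 18->9, 1->1, 16->8, 4->2, 9->6
Step 2: d_i = R_x(i) - R_y(i); compute d_i^2.
  (1-5)^2=16, (9-4)^2=25, (8-3)^2=25, (2-7)^2=25, (7-9)^2=4, (6-1)^2=25, (5-8)^2=9, (4-2)^2=4, (3-6)^2=9
sum(d^2) = 142.
Step 3: rho = 1 - 6*142 / (9*(9^2 - 1)) = 1 - 852/720 = -0.183333.
Step 4: Under H0, t = rho * sqrt((n-2)/(1-rho^2)) = -0.4934 ~ t(7).
Step 5: Two-sided p-value from the t-distribution with 7 df = 0.636820.
Step 6: alpha = 0.05. fail to reject H0.

rho = -0.1833, p = 0.636820, fail to reject H0 at alpha = 0.05.


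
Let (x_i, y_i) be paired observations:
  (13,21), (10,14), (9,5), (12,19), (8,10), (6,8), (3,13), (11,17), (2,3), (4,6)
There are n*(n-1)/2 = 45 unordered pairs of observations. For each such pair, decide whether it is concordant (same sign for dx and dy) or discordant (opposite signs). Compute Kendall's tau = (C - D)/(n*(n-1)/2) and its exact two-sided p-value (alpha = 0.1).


Step 1: Enumerate the 45 unordered pairs (i,j) with i<j and classify each by sign(x_j-x_i) * sign(y_j-y_i).
  (1,2):dx=-3,dy=-7->C; (1,3):dx=-4,dy=-16->C; (1,4):dx=-1,dy=-2->C; (1,5):dx=-5,dy=-11->C
  (1,6):dx=-7,dy=-13->C; (1,7):dx=-10,dy=-8->C; (1,8):dx=-2,dy=-4->C; (1,9):dx=-11,dy=-18->C
  (1,10):dx=-9,dy=-15->C; (2,3):dx=-1,dy=-9->C; (2,4):dx=+2,dy=+5->C; (2,5):dx=-2,dy=-4->C
  (2,6):dx=-4,dy=-6->C; (2,7):dx=-7,dy=-1->C; (2,8):dx=+1,dy=+3->C; (2,9):dx=-8,dy=-11->C
  (2,10):dx=-6,dy=-8->C; (3,4):dx=+3,dy=+14->C; (3,5):dx=-1,dy=+5->D; (3,6):dx=-3,dy=+3->D
  (3,7):dx=-6,dy=+8->D; (3,8):dx=+2,dy=+12->C; (3,9):dx=-7,dy=-2->C; (3,10):dx=-5,dy=+1->D
  (4,5):dx=-4,dy=-9->C; (4,6):dx=-6,dy=-11->C; (4,7):dx=-9,dy=-6->C; (4,8):dx=-1,dy=-2->C
  (4,9):dx=-10,dy=-16->C; (4,10):dx=-8,dy=-13->C; (5,6):dx=-2,dy=-2->C; (5,7):dx=-5,dy=+3->D
  (5,8):dx=+3,dy=+7->C; (5,9):dx=-6,dy=-7->C; (5,10):dx=-4,dy=-4->C; (6,7):dx=-3,dy=+5->D
  (6,8):dx=+5,dy=+9->C; (6,9):dx=-4,dy=-5->C; (6,10):dx=-2,dy=-2->C; (7,8):dx=+8,dy=+4->C
  (7,9):dx=-1,dy=-10->C; (7,10):dx=+1,dy=-7->D; (8,9):dx=-9,dy=-14->C; (8,10):dx=-7,dy=-11->C
  (9,10):dx=+2,dy=+3->C
Step 2: C = 38, D = 7, total pairs = 45.
Step 3: tau = (C - D)/(n(n-1)/2) = (38 - 7)/45 = 0.688889.
Step 4: Exact two-sided p-value (enumerate n! = 3628800 permutations of y under H0): p = 0.004687.
Step 5: alpha = 0.1. reject H0.

tau_b = 0.6889 (C=38, D=7), p = 0.004687, reject H0.


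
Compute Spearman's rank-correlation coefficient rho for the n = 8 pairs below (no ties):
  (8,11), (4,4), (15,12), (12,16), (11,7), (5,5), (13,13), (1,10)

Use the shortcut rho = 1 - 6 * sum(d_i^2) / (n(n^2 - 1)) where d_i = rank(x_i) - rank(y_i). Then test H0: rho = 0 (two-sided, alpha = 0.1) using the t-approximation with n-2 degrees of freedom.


Step 1: Rank x and y separately (midranks; no ties here).
rank(x): 8->4, 4->2, 15->8, 12->6, 11->5, 5->3, 13->7, 1->1
rank(y): 11->5, 4->1, 12->6, 16->8, 7->3, 5->2, 13->7, 10->4
Step 2: d_i = R_x(i) - R_y(i); compute d_i^2.
  (4-5)^2=1, (2-1)^2=1, (8-6)^2=4, (6-8)^2=4, (5-3)^2=4, (3-2)^2=1, (7-7)^2=0, (1-4)^2=9
sum(d^2) = 24.
Step 3: rho = 1 - 6*24 / (8*(8^2 - 1)) = 1 - 144/504 = 0.714286.
Step 4: Under H0, t = rho * sqrt((n-2)/(1-rho^2)) = 2.5000 ~ t(6).
Step 5: Two-sided p-value from the t-distribution with 6 df = 0.046528.
Step 6: alpha = 0.1. reject H0.

rho = 0.7143, p = 0.046528, reject H0 at alpha = 0.1.


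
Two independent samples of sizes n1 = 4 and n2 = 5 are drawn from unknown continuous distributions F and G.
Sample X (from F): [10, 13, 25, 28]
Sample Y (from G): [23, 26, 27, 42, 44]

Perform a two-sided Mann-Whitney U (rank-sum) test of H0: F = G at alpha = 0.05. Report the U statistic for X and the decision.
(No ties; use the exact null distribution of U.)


Step 1: Combine and sort all 9 observations; assign midranks.
sorted (value, group): (10,X), (13,X), (23,Y), (25,X), (26,Y), (27,Y), (28,X), (42,Y), (44,Y)
ranks: 10->1, 13->2, 23->3, 25->4, 26->5, 27->6, 28->7, 42->8, 44->9
Step 2: Rank sum for X: R1 = 1 + 2 + 4 + 7 = 14.
Step 3: U_X = R1 - n1(n1+1)/2 = 14 - 4*5/2 = 14 - 10 = 4.
       U_Y = n1*n2 - U_X = 20 - 4 = 16.
Step 4: No ties, so the exact null distribution of U (based on enumerating the C(9,4) = 126 equally likely rank assignments) gives the two-sided p-value.
Step 5: p-value = 0.190476; compare to alpha = 0.05. fail to reject H0.

U_X = 4, p = 0.190476, fail to reject H0 at alpha = 0.05.


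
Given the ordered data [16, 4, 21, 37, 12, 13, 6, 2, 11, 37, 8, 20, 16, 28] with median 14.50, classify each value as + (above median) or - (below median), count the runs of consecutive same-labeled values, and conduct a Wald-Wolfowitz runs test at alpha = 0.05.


Step 1: Compute median = 14.50; label A = above, B = below.
Labels in order: ABAABBBBBABAAA  (n_A = 7, n_B = 7)
Step 2: Count runs R = 7.
Step 3: Under H0 (random ordering), E[R] = 2*n_A*n_B/(n_A+n_B) + 1 = 2*7*7/14 + 1 = 8.0000.
        Var[R] = 2*n_A*n_B*(2*n_A*n_B - n_A - n_B) / ((n_A+n_B)^2 * (n_A+n_B-1)) = 8232/2548 = 3.2308.
        SD[R] = 1.7974.
Step 4: Continuity-corrected z = (R + 0.5 - E[R]) / SD[R] = (7 + 0.5 - 8.0000) / 1.7974 = -0.2782.
Step 5: Two-sided p-value via normal approximation = 2*(1 - Phi(|z|)) = 0.780879.
Step 6: alpha = 0.05. fail to reject H0.

R = 7, z = -0.2782, p = 0.780879, fail to reject H0.


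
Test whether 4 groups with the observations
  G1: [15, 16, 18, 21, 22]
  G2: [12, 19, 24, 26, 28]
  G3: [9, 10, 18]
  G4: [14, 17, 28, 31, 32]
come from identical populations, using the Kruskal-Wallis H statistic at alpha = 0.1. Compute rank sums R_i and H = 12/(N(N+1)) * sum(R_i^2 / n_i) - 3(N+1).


Step 1: Combine all N = 18 observations and assign midranks.
sorted (value, group, rank): (9,G3,1), (10,G3,2), (12,G2,3), (14,G4,4), (15,G1,5), (16,G1,6), (17,G4,7), (18,G1,8.5), (18,G3,8.5), (19,G2,10), (21,G1,11), (22,G1,12), (24,G2,13), (26,G2,14), (28,G2,15.5), (28,G4,15.5), (31,G4,17), (32,G4,18)
Step 2: Sum ranks within each group.
R_1 = 42.5 (n_1 = 5)
R_2 = 55.5 (n_2 = 5)
R_3 = 11.5 (n_3 = 3)
R_4 = 61.5 (n_4 = 5)
Step 3: H = 12/(N(N+1)) * sum(R_i^2/n_i) - 3(N+1)
     = 12/(18*19) * (42.5^2/5 + 55.5^2/5 + 11.5^2/3 + 61.5^2/5) - 3*19
     = 0.035088 * 1777.83 - 57
     = 5.380117.
Step 4: Ties present; correction factor C = 1 - 12/(18^3 - 18) = 0.997936. Corrected H = 5.380117 / 0.997936 = 5.391244.
Step 5: Under H0, H ~ chi^2(3); p-value = 0.145290.
Step 6: alpha = 0.1. fail to reject H0.

H = 5.3912, df = 3, p = 0.145290, fail to reject H0.


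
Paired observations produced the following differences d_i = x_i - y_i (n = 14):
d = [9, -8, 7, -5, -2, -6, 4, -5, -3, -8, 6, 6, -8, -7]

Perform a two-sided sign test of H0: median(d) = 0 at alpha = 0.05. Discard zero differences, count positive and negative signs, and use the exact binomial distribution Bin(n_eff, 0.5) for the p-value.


Step 1: Discard zero differences. Original n = 14; n_eff = number of nonzero differences = 14.
Nonzero differences (with sign): +9, -8, +7, -5, -2, -6, +4, -5, -3, -8, +6, +6, -8, -7
Step 2: Count signs: positive = 5, negative = 9.
Step 3: Under H0: P(positive) = 0.5, so the number of positives S ~ Bin(14, 0.5).
Step 4: Two-sided exact p-value = sum of Bin(14,0.5) probabilities at or below the observed probability = 0.423950.
Step 5: alpha = 0.05. fail to reject H0.

n_eff = 14, pos = 5, neg = 9, p = 0.423950, fail to reject H0.


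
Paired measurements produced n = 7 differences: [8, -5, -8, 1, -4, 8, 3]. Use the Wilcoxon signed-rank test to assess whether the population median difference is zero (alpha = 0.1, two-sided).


Step 1: Drop any zero differences (none here) and take |d_i|.
|d| = [8, 5, 8, 1, 4, 8, 3]
Step 2: Midrank |d_i| (ties get averaged ranks).
ranks: |8|->6, |5|->4, |8|->6, |1|->1, |4|->3, |8|->6, |3|->2
Step 3: Attach original signs; sum ranks with positive sign and with negative sign.
W+ = 6 + 1 + 6 + 2 = 15
W- = 4 + 6 + 3 = 13
(Check: W+ + W- = 28 should equal n(n+1)/2 = 28.)
Step 4: Test statistic W = min(W+, W-) = 13.
Step 5: Ties in |d|, so use the tie-corrected normal approximation.
        E[W] = n(n+1)/4 = 7*8/4 = 14.
        Tie groups: |d|=8 (t=3); sum(t^3 - t) = 24.
        Var[W] = n(n+1)(2n+1)/24 - sum(t^3-t)/48 = 840/24 - 24/48 = 34.5.
        z = (W - E[W]) / sqrt(Var[W]) = (13 - 14) / 5.8737 = -0.1703.
        Two-sided p = 2*Phi(z) = 0.864813.
Step 6: alpha = 0.1. fail to reject H0.

W+ = 15, W- = 13, W = min = 13, p = 0.864813, fail to reject H0.


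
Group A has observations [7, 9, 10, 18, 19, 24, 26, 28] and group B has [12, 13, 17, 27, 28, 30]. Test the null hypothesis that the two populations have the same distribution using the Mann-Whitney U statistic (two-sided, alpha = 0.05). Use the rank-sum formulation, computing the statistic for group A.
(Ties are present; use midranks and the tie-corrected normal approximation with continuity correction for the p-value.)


Step 1: Combine and sort all 14 observations; assign midranks.
sorted (value, group): (7,X), (9,X), (10,X), (12,Y), (13,Y), (17,Y), (18,X), (19,X), (24,X), (26,X), (27,Y), (28,X), (28,Y), (30,Y)
ranks: 7->1, 9->2, 10->3, 12->4, 13->5, 17->6, 18->7, 19->8, 24->9, 26->10, 27->11, 28->12.5, 28->12.5, 30->14
Step 2: Rank sum for X: R1 = 1 + 2 + 3 + 7 + 8 + 9 + 10 + 12.5 = 52.5.
Step 3: U_X = R1 - n1(n1+1)/2 = 52.5 - 8*9/2 = 52.5 - 36 = 16.5.
       U_Y = n1*n2 - U_X = 48 - 16.5 = 31.5.
Step 4: Ties are present, so use the tie-corrected normal approximation (with continuity correction) for the p-value.
Step 5: p-value = 0.365629; compare to alpha = 0.05. fail to reject H0.

U_X = 16.5, p = 0.365629, fail to reject H0 at alpha = 0.05.


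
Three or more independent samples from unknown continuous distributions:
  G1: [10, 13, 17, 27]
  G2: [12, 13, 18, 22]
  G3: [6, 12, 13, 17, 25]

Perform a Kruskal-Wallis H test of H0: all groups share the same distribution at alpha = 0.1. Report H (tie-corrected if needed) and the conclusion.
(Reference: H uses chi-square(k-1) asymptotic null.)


Step 1: Combine all N = 13 observations and assign midranks.
sorted (value, group, rank): (6,G3,1), (10,G1,2), (12,G2,3.5), (12,G3,3.5), (13,G1,6), (13,G2,6), (13,G3,6), (17,G1,8.5), (17,G3,8.5), (18,G2,10), (22,G2,11), (25,G3,12), (27,G1,13)
Step 2: Sum ranks within each group.
R_1 = 29.5 (n_1 = 4)
R_2 = 30.5 (n_2 = 4)
R_3 = 31 (n_3 = 5)
Step 3: H = 12/(N(N+1)) * sum(R_i^2/n_i) - 3(N+1)
     = 12/(13*14) * (29.5^2/4 + 30.5^2/4 + 31^2/5) - 3*14
     = 0.065934 * 642.325 - 42
     = 0.351099.
Step 4: Ties present; correction factor C = 1 - 36/(13^3 - 13) = 0.983516. Corrected H = 0.351099 / 0.983516 = 0.356983.
Step 5: Under H0, H ~ chi^2(2); p-value = 0.836531.
Step 6: alpha = 0.1. fail to reject H0.

H = 0.3570, df = 2, p = 0.836531, fail to reject H0.


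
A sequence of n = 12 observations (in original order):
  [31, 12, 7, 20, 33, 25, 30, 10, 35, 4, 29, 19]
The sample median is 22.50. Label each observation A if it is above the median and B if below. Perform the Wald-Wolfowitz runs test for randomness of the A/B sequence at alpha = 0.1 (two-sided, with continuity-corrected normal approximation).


Step 1: Compute median = 22.50; label A = above, B = below.
Labels in order: ABBBAAABABAB  (n_A = 6, n_B = 6)
Step 2: Count runs R = 8.
Step 3: Under H0 (random ordering), E[R] = 2*n_A*n_B/(n_A+n_B) + 1 = 2*6*6/12 + 1 = 7.0000.
        Var[R] = 2*n_A*n_B*(2*n_A*n_B - n_A - n_B) / ((n_A+n_B)^2 * (n_A+n_B-1)) = 4320/1584 = 2.7273.
        SD[R] = 1.6514.
Step 4: Continuity-corrected z = (R - 0.5 - E[R]) / SD[R] = (8 - 0.5 - 7.0000) / 1.6514 = 0.3028.
Step 5: Two-sided p-value via normal approximation = 2*(1 - Phi(|z|)) = 0.762069.
Step 6: alpha = 0.1. fail to reject H0.

R = 8, z = 0.3028, p = 0.762069, fail to reject H0.


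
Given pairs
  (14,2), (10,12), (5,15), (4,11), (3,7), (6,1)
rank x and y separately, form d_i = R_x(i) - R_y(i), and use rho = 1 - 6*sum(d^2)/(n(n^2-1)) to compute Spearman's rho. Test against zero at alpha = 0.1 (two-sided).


Step 1: Rank x and y separately (midranks; no ties here).
rank(x): 14->6, 10->5, 5->3, 4->2, 3->1, 6->4
rank(y): 2->2, 12->5, 15->6, 11->4, 7->3, 1->1
Step 2: d_i = R_x(i) - R_y(i); compute d_i^2.
  (6-2)^2=16, (5-5)^2=0, (3-6)^2=9, (2-4)^2=4, (1-3)^2=4, (4-1)^2=9
sum(d^2) = 42.
Step 3: rho = 1 - 6*42 / (6*(6^2 - 1)) = 1 - 252/210 = -0.200000.
Step 4: Under H0, t = rho * sqrt((n-2)/(1-rho^2)) = -0.4082 ~ t(4).
Step 5: Two-sided p-value from the t-distribution with 4 df = 0.704000.
Step 6: alpha = 0.1. fail to reject H0.

rho = -0.2000, p = 0.704000, fail to reject H0 at alpha = 0.1.


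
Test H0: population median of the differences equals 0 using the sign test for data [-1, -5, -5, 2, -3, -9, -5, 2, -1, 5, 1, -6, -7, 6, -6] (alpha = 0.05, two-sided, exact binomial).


Step 1: Discard zero differences. Original n = 15; n_eff = number of nonzero differences = 15.
Nonzero differences (with sign): -1, -5, -5, +2, -3, -9, -5, +2, -1, +5, +1, -6, -7, +6, -6
Step 2: Count signs: positive = 5, negative = 10.
Step 3: Under H0: P(positive) = 0.5, so the number of positives S ~ Bin(15, 0.5).
Step 4: Two-sided exact p-value = sum of Bin(15,0.5) probabilities at or below the observed probability = 0.301758.
Step 5: alpha = 0.05. fail to reject H0.

n_eff = 15, pos = 5, neg = 10, p = 0.301758, fail to reject H0.


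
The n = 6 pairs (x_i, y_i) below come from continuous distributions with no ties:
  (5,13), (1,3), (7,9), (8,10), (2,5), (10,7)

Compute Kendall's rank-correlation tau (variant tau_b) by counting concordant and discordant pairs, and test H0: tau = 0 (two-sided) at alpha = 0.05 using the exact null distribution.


Step 1: Enumerate the 15 unordered pairs (i,j) with i<j and classify each by sign(x_j-x_i) * sign(y_j-y_i).
  (1,2):dx=-4,dy=-10->C; (1,3):dx=+2,dy=-4->D; (1,4):dx=+3,dy=-3->D; (1,5):dx=-3,dy=-8->C
  (1,6):dx=+5,dy=-6->D; (2,3):dx=+6,dy=+6->C; (2,4):dx=+7,dy=+7->C; (2,5):dx=+1,dy=+2->C
  (2,6):dx=+9,dy=+4->C; (3,4):dx=+1,dy=+1->C; (3,5):dx=-5,dy=-4->C; (3,6):dx=+3,dy=-2->D
  (4,5):dx=-6,dy=-5->C; (4,6):dx=+2,dy=-3->D; (5,6):dx=+8,dy=+2->C
Step 2: C = 10, D = 5, total pairs = 15.
Step 3: tau = (C - D)/(n(n-1)/2) = (10 - 5)/15 = 0.333333.
Step 4: Exact two-sided p-value (enumerate n! = 720 permutations of y under H0): p = 0.469444.
Step 5: alpha = 0.05. fail to reject H0.

tau_b = 0.3333 (C=10, D=5), p = 0.469444, fail to reject H0.


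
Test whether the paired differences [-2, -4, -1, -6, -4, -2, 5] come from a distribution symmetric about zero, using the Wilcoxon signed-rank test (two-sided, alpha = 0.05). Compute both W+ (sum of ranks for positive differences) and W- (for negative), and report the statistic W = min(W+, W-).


Step 1: Drop any zero differences (none here) and take |d_i|.
|d| = [2, 4, 1, 6, 4, 2, 5]
Step 2: Midrank |d_i| (ties get averaged ranks).
ranks: |2|->2.5, |4|->4.5, |1|->1, |6|->7, |4|->4.5, |2|->2.5, |5|->6
Step 3: Attach original signs; sum ranks with positive sign and with negative sign.
W+ = 6 = 6
W- = 2.5 + 4.5 + 1 + 7 + 4.5 + 2.5 = 22
(Check: W+ + W- = 28 should equal n(n+1)/2 = 28.)
Step 4: Test statistic W = min(W+, W-) = 6.
Step 5: Ties in |d|, so use the tie-corrected normal approximation.
        E[W] = n(n+1)/4 = 7*8/4 = 14.
        Tie groups: |d|=2 (t=2), |d|=4 (t=2); sum(t^3 - t) = 12.
        Var[W] = n(n+1)(2n+1)/24 - sum(t^3-t)/48 = 840/24 - 12/48 = 34.75.
        z = (W - E[W]) / sqrt(Var[W]) = (6 - 14) / 5.8949 = -1.3571.
        Two-sided p = 2*Phi(z) = 0.174749.
Step 6: alpha = 0.05. fail to reject H0.

W+ = 6, W- = 22, W = min = 6, p = 0.174749, fail to reject H0.


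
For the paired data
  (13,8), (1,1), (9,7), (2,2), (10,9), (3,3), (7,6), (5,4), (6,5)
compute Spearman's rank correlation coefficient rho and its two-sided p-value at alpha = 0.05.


Step 1: Rank x and y separately (midranks; no ties here).
rank(x): 13->9, 1->1, 9->7, 2->2, 10->8, 3->3, 7->6, 5->4, 6->5
rank(y): 8->8, 1->1, 7->7, 2->2, 9->9, 3->3, 6->6, 4->4, 5->5
Step 2: d_i = R_x(i) - R_y(i); compute d_i^2.
  (9-8)^2=1, (1-1)^2=0, (7-7)^2=0, (2-2)^2=0, (8-9)^2=1, (3-3)^2=0, (6-6)^2=0, (4-4)^2=0, (5-5)^2=0
sum(d^2) = 2.
Step 3: rho = 1 - 6*2 / (9*(9^2 - 1)) = 1 - 12/720 = 0.983333.
Step 4: Under H0, t = rho * sqrt((n-2)/(1-rho^2)) = 14.3096 ~ t(7).
Step 5: Two-sided p-value from the t-distribution with 7 df = 0.000002.
Step 6: alpha = 0.05. reject H0.

rho = 0.9833, p = 0.000002, reject H0 at alpha = 0.05.


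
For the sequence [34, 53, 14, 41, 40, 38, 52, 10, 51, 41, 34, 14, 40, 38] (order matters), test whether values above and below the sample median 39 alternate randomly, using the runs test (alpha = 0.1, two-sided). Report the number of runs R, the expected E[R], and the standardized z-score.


Step 1: Compute median = 39; label A = above, B = below.
Labels in order: BABAABABAABBAB  (n_A = 7, n_B = 7)
Step 2: Count runs R = 11.
Step 3: Under H0 (random ordering), E[R] = 2*n_A*n_B/(n_A+n_B) + 1 = 2*7*7/14 + 1 = 8.0000.
        Var[R] = 2*n_A*n_B*(2*n_A*n_B - n_A - n_B) / ((n_A+n_B)^2 * (n_A+n_B-1)) = 8232/2548 = 3.2308.
        SD[R] = 1.7974.
Step 4: Continuity-corrected z = (R - 0.5 - E[R]) / SD[R] = (11 - 0.5 - 8.0000) / 1.7974 = 1.3909.
Step 5: Two-sided p-value via normal approximation = 2*(1 - Phi(|z|)) = 0.164264.
Step 6: alpha = 0.1. fail to reject H0.

R = 11, z = 1.3909, p = 0.164264, fail to reject H0.


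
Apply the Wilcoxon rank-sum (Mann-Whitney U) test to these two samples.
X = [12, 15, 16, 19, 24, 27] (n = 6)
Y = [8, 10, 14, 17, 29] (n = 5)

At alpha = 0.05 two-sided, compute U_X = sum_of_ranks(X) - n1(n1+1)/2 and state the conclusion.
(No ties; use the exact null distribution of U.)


Step 1: Combine and sort all 11 observations; assign midranks.
sorted (value, group): (8,Y), (10,Y), (12,X), (14,Y), (15,X), (16,X), (17,Y), (19,X), (24,X), (27,X), (29,Y)
ranks: 8->1, 10->2, 12->3, 14->4, 15->5, 16->6, 17->7, 19->8, 24->9, 27->10, 29->11
Step 2: Rank sum for X: R1 = 3 + 5 + 6 + 8 + 9 + 10 = 41.
Step 3: U_X = R1 - n1(n1+1)/2 = 41 - 6*7/2 = 41 - 21 = 20.
       U_Y = n1*n2 - U_X = 30 - 20 = 10.
Step 4: No ties, so the exact null distribution of U (based on enumerating the C(11,6) = 462 equally likely rank assignments) gives the two-sided p-value.
Step 5: p-value = 0.428571; compare to alpha = 0.05. fail to reject H0.

U_X = 20, p = 0.428571, fail to reject H0 at alpha = 0.05.


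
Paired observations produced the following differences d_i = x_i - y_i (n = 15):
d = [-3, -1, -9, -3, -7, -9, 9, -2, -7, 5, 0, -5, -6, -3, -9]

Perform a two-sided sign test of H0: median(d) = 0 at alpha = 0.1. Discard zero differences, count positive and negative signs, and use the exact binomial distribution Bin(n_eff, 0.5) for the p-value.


Step 1: Discard zero differences. Original n = 15; n_eff = number of nonzero differences = 14.
Nonzero differences (with sign): -3, -1, -9, -3, -7, -9, +9, -2, -7, +5, -5, -6, -3, -9
Step 2: Count signs: positive = 2, negative = 12.
Step 3: Under H0: P(positive) = 0.5, so the number of positives S ~ Bin(14, 0.5).
Step 4: Two-sided exact p-value = sum of Bin(14,0.5) probabilities at or below the observed probability = 0.012939.
Step 5: alpha = 0.1. reject H0.

n_eff = 14, pos = 2, neg = 12, p = 0.012939, reject H0.


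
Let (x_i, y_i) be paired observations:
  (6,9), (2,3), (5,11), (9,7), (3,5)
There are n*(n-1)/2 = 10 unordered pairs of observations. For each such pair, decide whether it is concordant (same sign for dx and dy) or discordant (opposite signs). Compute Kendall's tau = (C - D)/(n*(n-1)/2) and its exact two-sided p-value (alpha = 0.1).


Step 1: Enumerate the 10 unordered pairs (i,j) with i<j and classify each by sign(x_j-x_i) * sign(y_j-y_i).
  (1,2):dx=-4,dy=-6->C; (1,3):dx=-1,dy=+2->D; (1,4):dx=+3,dy=-2->D; (1,5):dx=-3,dy=-4->C
  (2,3):dx=+3,dy=+8->C; (2,4):dx=+7,dy=+4->C; (2,5):dx=+1,dy=+2->C; (3,4):dx=+4,dy=-4->D
  (3,5):dx=-2,dy=-6->C; (4,5):dx=-6,dy=-2->C
Step 2: C = 7, D = 3, total pairs = 10.
Step 3: tau = (C - D)/(n(n-1)/2) = (7 - 3)/10 = 0.400000.
Step 4: Exact two-sided p-value (enumerate n! = 120 permutations of y under H0): p = 0.483333.
Step 5: alpha = 0.1. fail to reject H0.

tau_b = 0.4000 (C=7, D=3), p = 0.483333, fail to reject H0.


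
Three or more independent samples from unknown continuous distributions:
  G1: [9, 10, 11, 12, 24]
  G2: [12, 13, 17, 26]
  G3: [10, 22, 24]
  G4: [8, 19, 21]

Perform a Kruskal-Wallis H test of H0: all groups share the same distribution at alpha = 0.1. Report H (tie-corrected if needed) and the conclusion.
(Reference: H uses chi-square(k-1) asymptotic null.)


Step 1: Combine all N = 15 observations and assign midranks.
sorted (value, group, rank): (8,G4,1), (9,G1,2), (10,G1,3.5), (10,G3,3.5), (11,G1,5), (12,G1,6.5), (12,G2,6.5), (13,G2,8), (17,G2,9), (19,G4,10), (21,G4,11), (22,G3,12), (24,G1,13.5), (24,G3,13.5), (26,G2,15)
Step 2: Sum ranks within each group.
R_1 = 30.5 (n_1 = 5)
R_2 = 38.5 (n_2 = 4)
R_3 = 29 (n_3 = 3)
R_4 = 22 (n_4 = 3)
Step 3: H = 12/(N(N+1)) * sum(R_i^2/n_i) - 3(N+1)
     = 12/(15*16) * (30.5^2/5 + 38.5^2/4 + 29^2/3 + 22^2/3) - 3*16
     = 0.050000 * 998.279 - 48
     = 1.913958.
Step 4: Ties present; correction factor C = 1 - 18/(15^3 - 15) = 0.994643. Corrected H = 1.913958 / 0.994643 = 1.924267.
Step 5: Under H0, H ~ chi^2(3); p-value = 0.588273.
Step 6: alpha = 0.1. fail to reject H0.

H = 1.9243, df = 3, p = 0.588273, fail to reject H0.


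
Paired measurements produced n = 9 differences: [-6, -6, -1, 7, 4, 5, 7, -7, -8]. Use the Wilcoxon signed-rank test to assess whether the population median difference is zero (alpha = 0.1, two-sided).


Step 1: Drop any zero differences (none here) and take |d_i|.
|d| = [6, 6, 1, 7, 4, 5, 7, 7, 8]
Step 2: Midrank |d_i| (ties get averaged ranks).
ranks: |6|->4.5, |6|->4.5, |1|->1, |7|->7, |4|->2, |5|->3, |7|->7, |7|->7, |8|->9
Step 3: Attach original signs; sum ranks with positive sign and with negative sign.
W+ = 7 + 2 + 3 + 7 = 19
W- = 4.5 + 4.5 + 1 + 7 + 9 = 26
(Check: W+ + W- = 45 should equal n(n+1)/2 = 45.)
Step 4: Test statistic W = min(W+, W-) = 19.
Step 5: Ties in |d|, so use the tie-corrected normal approximation.
        E[W] = n(n+1)/4 = 9*10/4 = 22.5.
        Tie groups: |d|=6 (t=2), |d|=7 (t=3); sum(t^3 - t) = 30.
        Var[W] = n(n+1)(2n+1)/24 - sum(t^3-t)/48 = 1710/24 - 30/48 = 70.625.
        z = (W - E[W]) / sqrt(Var[W]) = (19 - 22.5) / 8.4039 = -0.4165.
        Two-sided p = 2*Phi(z) = 0.677063.
Step 6: alpha = 0.1. fail to reject H0.

W+ = 19, W- = 26, W = min = 19, p = 0.677063, fail to reject H0.


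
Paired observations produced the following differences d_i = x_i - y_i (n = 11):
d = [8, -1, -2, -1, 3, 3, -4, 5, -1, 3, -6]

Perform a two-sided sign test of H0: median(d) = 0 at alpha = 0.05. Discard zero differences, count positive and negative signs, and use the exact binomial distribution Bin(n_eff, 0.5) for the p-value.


Step 1: Discard zero differences. Original n = 11; n_eff = number of nonzero differences = 11.
Nonzero differences (with sign): +8, -1, -2, -1, +3, +3, -4, +5, -1, +3, -6
Step 2: Count signs: positive = 5, negative = 6.
Step 3: Under H0: P(positive) = 0.5, so the number of positives S ~ Bin(11, 0.5).
Step 4: Two-sided exact p-value = sum of Bin(11,0.5) probabilities at or below the observed probability = 1.000000.
Step 5: alpha = 0.05. fail to reject H0.

n_eff = 11, pos = 5, neg = 6, p = 1.000000, fail to reject H0.


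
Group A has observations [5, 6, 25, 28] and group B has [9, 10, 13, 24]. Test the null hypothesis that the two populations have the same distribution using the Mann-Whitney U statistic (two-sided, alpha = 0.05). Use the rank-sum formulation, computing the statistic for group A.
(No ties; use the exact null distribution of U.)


Step 1: Combine and sort all 8 observations; assign midranks.
sorted (value, group): (5,X), (6,X), (9,Y), (10,Y), (13,Y), (24,Y), (25,X), (28,X)
ranks: 5->1, 6->2, 9->3, 10->4, 13->5, 24->6, 25->7, 28->8
Step 2: Rank sum for X: R1 = 1 + 2 + 7 + 8 = 18.
Step 3: U_X = R1 - n1(n1+1)/2 = 18 - 4*5/2 = 18 - 10 = 8.
       U_Y = n1*n2 - U_X = 16 - 8 = 8.
Step 4: No ties, so the exact null distribution of U (based on enumerating the C(8,4) = 70 equally likely rank assignments) gives the two-sided p-value.
Step 5: p-value = 1.000000; compare to alpha = 0.05. fail to reject H0.

U_X = 8, p = 1.000000, fail to reject H0 at alpha = 0.05.
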